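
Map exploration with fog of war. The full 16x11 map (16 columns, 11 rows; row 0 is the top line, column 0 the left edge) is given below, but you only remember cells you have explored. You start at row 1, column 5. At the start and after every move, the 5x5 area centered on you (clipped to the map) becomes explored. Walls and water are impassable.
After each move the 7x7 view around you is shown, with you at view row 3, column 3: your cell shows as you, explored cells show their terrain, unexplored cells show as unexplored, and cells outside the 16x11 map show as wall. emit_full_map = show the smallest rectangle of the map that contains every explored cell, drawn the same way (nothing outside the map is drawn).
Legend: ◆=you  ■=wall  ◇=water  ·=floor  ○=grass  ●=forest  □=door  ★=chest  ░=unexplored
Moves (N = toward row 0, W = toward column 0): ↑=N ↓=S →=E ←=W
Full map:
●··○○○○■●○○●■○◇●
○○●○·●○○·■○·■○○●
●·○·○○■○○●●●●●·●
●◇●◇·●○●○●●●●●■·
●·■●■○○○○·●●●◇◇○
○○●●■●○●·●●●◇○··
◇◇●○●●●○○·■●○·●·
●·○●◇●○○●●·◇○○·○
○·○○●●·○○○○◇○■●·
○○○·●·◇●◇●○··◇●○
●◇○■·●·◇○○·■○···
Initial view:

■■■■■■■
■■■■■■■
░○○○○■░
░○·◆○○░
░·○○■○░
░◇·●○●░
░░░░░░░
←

■■■■■■■
■■■■■■■
░·○○○○■
░●○◆●○○
░○·○○■○
░●◇·●○●
░░░░░░░

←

■■■■■■■
■■■■■■■
░··○○○○
░○●◆·●○
░·○·○○■
░◇●◇·●○
░░░░░░░

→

■■■■■■■
■■■■■■■
··○○○○■
○●○◆●○○
·○·○○■○
◇●◇·●○●
░░░░░░░

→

■■■■■■■
■■■■■■■
·○○○○■░
●○·◆○○░
○·○○■○░
●◇·●○●░
░░░░░░░

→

■■■■■■■
■■■■■■■
○○○○■●░
○·●◆○·░
·○○■○○░
◇·●○●○░
░░░░░░░

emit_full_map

··○○○○■●
○●○·●◆○·
·○·○○■○○
◇●◇·●○●○

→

■■■■■■■
■■■■■■■
○○○■●○░
·●○◆·■░
○○■○○●░
·●○●○●░
░░░░░░░

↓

■■■■■■■
○○○■●○░
·●○○·■░
○○■◆○●░
·●○●○●░
░○○○○·░
░░░░░░░

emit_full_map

··○○○○■●○
○●○·●○○·■
·○·○○■◆○●
◇●◇·●○●○●
░░░░○○○○·


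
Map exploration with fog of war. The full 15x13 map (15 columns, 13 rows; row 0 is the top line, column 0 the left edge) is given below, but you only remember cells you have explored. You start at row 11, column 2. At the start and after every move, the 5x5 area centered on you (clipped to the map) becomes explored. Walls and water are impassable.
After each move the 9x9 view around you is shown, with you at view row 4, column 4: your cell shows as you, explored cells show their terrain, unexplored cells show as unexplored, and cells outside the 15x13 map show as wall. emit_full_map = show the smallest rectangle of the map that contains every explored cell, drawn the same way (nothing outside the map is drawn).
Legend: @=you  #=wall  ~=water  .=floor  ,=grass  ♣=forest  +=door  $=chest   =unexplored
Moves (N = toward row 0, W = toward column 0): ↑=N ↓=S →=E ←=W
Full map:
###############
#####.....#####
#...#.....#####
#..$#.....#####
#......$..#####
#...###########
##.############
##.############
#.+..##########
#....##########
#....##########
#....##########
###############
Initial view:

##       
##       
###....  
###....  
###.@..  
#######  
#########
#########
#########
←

###      
###      
####.... 
####.... 
####@... 
######## 
#########
#########
#########

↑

###      
###      
####.+.  
####.... 
####@... 
####.... 
######## 
#########
#########

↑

###      
###      
#####.#  
####.+.  
####@... 
####.... 
####.... 
######## 
#########

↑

###      
###      
#####.#  
#####.#  
####@+.  
####.... 
####.... 
####.... 
######## 

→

##       
##       
####.##  
####.##  
###.@..  
###....  
###....  
###....  
#######  

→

#        
#        
###.###  
###.###  
##.+@.#  
##....#  
##....#  
##....   
######   

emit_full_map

##.###
##.###
#.+@.#
#....#
#....#
#.... 
##### 

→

         
         
##.####  
##.####  
#.+.@##  
#....##  
#....##  
#....    
#####    

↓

         
##.####  
##.####  
#.+..##  
#...@##  
#....##  
#....##  
#####    
#########

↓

##.####  
##.####  
#.+..##  
#....##  
#...@##  
#....##  
#######  
#########
#########

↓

##.####  
#.+..##  
#....##  
#....##  
#...@##  
#######  
#########
#########
#########

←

###.#### 
##.+..## 
##....## 
##....## 
##..@.## 
######## 
#########
#########
#########

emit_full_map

##.####
##.####
#.+..##
#....##
#....##
#..@.##
#######

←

####.####
###.+..##
###....##
###....##
###.@..##
#########
#########
#########
#########

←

#####.###
####.+..#
####....#
####....#
####@...#
#########
#########
#########
#########

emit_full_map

##.####
##.####
#.+..##
#....##
#....##
#@...##
#######


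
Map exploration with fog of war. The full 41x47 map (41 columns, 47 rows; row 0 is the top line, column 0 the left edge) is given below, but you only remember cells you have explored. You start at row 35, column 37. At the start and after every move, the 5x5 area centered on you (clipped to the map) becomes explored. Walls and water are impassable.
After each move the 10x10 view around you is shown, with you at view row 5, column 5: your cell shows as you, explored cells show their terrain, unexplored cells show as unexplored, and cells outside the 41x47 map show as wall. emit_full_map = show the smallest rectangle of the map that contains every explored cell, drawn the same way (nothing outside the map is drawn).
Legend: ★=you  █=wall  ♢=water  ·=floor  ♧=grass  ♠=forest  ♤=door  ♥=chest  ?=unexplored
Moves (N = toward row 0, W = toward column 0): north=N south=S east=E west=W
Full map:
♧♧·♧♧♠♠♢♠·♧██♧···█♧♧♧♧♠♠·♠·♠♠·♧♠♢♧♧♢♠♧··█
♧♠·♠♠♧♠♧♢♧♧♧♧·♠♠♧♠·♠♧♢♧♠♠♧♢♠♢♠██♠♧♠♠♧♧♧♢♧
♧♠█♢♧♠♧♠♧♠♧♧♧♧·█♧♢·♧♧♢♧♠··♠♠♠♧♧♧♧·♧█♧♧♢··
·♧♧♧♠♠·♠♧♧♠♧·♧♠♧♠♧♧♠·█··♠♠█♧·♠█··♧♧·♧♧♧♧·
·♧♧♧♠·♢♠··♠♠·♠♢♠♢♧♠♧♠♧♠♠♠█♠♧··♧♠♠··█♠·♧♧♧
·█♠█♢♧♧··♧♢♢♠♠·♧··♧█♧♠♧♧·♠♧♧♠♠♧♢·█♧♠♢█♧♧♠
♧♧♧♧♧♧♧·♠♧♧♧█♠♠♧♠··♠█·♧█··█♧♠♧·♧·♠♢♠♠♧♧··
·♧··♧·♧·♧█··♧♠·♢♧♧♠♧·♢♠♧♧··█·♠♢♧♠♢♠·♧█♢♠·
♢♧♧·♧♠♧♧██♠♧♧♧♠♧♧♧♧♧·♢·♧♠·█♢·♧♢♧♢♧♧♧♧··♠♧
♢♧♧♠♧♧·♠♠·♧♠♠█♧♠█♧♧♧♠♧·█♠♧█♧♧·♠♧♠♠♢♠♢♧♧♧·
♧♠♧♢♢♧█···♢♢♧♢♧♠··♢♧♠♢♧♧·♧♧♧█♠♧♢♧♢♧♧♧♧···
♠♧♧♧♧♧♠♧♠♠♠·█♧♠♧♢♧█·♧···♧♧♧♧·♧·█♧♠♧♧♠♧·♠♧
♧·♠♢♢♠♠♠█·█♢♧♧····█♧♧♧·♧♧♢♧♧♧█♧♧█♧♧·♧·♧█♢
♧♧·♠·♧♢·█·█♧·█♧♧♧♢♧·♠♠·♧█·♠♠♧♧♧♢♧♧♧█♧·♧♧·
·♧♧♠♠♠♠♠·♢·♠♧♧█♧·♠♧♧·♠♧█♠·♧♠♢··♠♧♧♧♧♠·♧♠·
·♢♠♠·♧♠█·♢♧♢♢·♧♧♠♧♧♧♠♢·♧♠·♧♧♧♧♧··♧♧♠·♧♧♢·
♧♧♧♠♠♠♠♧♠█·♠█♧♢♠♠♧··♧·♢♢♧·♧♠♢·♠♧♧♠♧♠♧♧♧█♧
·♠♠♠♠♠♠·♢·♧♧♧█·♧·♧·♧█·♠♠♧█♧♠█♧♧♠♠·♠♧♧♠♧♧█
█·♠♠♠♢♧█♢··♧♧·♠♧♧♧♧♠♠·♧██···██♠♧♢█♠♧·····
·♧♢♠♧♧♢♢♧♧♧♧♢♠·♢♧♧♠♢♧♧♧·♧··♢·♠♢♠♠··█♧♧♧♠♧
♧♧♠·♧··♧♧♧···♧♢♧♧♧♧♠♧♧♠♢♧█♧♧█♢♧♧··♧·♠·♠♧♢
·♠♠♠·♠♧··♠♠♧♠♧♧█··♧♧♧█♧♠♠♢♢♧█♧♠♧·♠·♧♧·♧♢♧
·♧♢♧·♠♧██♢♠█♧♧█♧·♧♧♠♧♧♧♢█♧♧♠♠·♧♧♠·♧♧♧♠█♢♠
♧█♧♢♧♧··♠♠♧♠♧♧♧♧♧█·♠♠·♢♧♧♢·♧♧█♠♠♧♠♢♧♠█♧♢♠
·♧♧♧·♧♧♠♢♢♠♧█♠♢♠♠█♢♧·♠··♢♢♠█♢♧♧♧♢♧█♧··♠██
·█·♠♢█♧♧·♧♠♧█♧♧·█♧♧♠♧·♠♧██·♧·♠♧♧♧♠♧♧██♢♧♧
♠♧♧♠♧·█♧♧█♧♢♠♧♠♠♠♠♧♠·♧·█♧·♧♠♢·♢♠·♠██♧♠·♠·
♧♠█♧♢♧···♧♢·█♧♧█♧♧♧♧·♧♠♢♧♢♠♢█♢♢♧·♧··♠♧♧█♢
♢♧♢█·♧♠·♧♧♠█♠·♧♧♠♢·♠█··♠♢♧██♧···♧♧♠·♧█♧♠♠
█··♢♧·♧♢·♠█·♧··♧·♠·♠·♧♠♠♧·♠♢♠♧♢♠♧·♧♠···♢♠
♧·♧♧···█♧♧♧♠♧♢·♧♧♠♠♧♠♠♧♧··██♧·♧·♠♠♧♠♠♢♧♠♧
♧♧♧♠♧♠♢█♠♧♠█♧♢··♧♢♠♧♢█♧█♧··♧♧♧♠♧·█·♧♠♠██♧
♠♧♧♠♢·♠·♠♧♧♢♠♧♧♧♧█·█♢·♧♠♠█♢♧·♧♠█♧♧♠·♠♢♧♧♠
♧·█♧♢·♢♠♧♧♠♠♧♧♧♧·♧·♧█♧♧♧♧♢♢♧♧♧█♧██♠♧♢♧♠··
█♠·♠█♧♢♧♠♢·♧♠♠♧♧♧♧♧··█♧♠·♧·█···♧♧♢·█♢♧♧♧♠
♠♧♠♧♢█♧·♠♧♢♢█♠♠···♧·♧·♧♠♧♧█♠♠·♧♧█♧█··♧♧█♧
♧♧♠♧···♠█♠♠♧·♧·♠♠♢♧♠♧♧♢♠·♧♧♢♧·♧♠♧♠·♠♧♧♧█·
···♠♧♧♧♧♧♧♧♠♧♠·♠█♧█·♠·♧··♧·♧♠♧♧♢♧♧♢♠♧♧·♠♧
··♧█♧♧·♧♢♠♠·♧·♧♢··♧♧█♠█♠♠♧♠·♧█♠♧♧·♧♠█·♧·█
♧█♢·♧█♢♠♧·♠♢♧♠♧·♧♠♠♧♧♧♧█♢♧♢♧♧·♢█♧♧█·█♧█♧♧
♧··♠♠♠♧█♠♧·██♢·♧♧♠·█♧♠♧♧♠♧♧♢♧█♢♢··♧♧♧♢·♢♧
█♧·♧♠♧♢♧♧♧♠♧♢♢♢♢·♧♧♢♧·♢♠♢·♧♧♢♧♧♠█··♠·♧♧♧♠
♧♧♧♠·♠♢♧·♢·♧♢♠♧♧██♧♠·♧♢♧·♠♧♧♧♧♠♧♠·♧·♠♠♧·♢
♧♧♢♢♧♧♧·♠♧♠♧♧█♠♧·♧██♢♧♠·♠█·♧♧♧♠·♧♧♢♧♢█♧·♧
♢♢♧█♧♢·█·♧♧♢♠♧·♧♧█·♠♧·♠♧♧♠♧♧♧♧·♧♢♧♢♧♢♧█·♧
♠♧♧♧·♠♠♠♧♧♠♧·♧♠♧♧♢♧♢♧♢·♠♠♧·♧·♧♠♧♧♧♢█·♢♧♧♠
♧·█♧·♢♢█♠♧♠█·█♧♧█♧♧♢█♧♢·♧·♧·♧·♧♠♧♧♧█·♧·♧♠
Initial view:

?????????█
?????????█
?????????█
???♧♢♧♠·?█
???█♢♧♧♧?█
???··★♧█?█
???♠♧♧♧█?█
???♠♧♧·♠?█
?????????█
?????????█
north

?????????█
?????????█
?????????█
???·♠♢♧♧?█
???♧♢♧♠·?█
???█♢★♧♧?█
???··♧♧█?█
???♠♧♧♧█?█
???♠♧♧·♠?█
?????????█

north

?????????█
?????????█
?????????█
???♧♠♠██?█
???·♠♢♧♧?█
???♧♢★♠·?█
???█♢♧♧♧?█
???··♧♧█?█
???♠♧♧♧█?█
???♠♧♧·♠?█

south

?????????█
?????????█
???♧♠♠██?█
???·♠♢♧♧?█
???♧♢♧♠·?█
???█♢★♧♧?█
???··♧♧█?█
???♠♧♧♧█?█
???♠♧♧·♠?█
?????????█

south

?????????█
???♧♠♠██?█
???·♠♢♧♧?█
???♧♢♧♠·?█
???█♢♧♧♧?█
???··★♧█?█
???♠♧♧♧█?█
???♠♧♧·♠?█
?????????█
?????????█

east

????????██
??♧♠♠██?██
??·♠♢♧♧?██
??♧♢♧♠··██
??█♢♧♧♧♠██
??··♧★█♧██
??♠♧♧♧█·██
??♠♧♧·♠♧██
????????██
????????██

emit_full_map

♧♠♠██?
·♠♢♧♧?
♧♢♧♠··
█♢♧♧♧♠
··♧★█♧
♠♧♧♧█·
♠♧♧·♠♧

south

??♧♠♠██?██
??·♠♢♧♧?██
??♧♢♧♠··██
??█♢♧♧♧♠██
??··♧♧█♧██
??♠♧♧★█·██
??♠♧♧·♠♧██
???█·♧·███
????????██
????????██

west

???♧♠♠██?█
???·♠♢♧♧?█
???♧♢♧♠··█
???█♢♧♧♧♠█
???··♧♧█♧█
???♠♧★♧█·█
???♠♧♧·♠♧█
???♠█·♧·██
?????????█
?????????█

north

?????????█
???♧♠♠██?█
???·♠♢♧♧?█
???♧♢♧♠··█
???█♢♧♧♧♠█
???··★♧█♧█
???♠♧♧♧█·█
???♠♧♧·♠♧█
???♠█·♧·██
?????????█

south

???♧♠♠██?█
???·♠♢♧♧?█
???♧♢♧♠··█
???█♢♧♧♧♠█
???··♧♧█♧█
???♠♧★♧█·█
???♠♧♧·♠♧█
???♠█·♧·██
?????????█
?????????█

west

????♧♠♠██?
????·♠♢♧♧?
????♧♢♧♠··
???·█♢♧♧♧♠
???█··♧♧█♧
???·♠★♧♧█·
???♢♠♧♧·♠♧
???♧♠█·♧·█
??????????
??????????

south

????·♠♢♧♧?
????♧♢♧♠··
???·█♢♧♧♧♠
???█··♧♧█♧
???·♠♧♧♧█·
???♢♠★♧·♠♧
???♧♠█·♧·█
???█·█♧█??
??????????
??????????

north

????♧♠♠██?
????·♠♢♧♧?
????♧♢♧♠··
???·█♢♧♧♧♠
???█··♧♧█♧
???·♠★♧♧█·
???♢♠♧♧·♠♧
???♧♠█·♧·█
???█·█♧█??
??????????

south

????·♠♢♧♧?
????♧♢♧♠··
???·█♢♧♧♧♠
???█··♧♧█♧
???·♠♧♧♧█·
???♢♠★♧·♠♧
???♧♠█·♧·█
???█·█♧█??
??????????
??????????

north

????♧♠♠██?
????·♠♢♧♧?
????♧♢♧♠··
???·█♢♧♧♧♠
???█··♧♧█♧
???·♠★♧♧█·
???♢♠♧♧·♠♧
???♧♠█·♧·█
???█·█♧█??
??????????

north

??????????
????♧♠♠██?
????·♠♢♧♧?
???♠♧♢♧♠··
???·█♢♧♧♧♠
???█·★♧♧█♧
???·♠♧♧♧█·
???♢♠♧♧·♠♧
???♧♠█·♧·█
???█·█♧█??

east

?????????█
???♧♠♠██?█
???·♠♢♧♧?█
??♠♧♢♧♠··█
??·█♢♧♧♧♠█
??█··★♧█♧█
??·♠♧♧♧█·█
??♢♠♧♧·♠♧█
??♧♠█·♧·██
??█·█♧█??█

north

?????????█
?????????█
???♧♠♠██?█
???·♠♢♧♧?█
??♠♧♢♧♠··█
??·█♢★♧♧♠█
??█··♧♧█♧█
??·♠♧♧♧█·█
??♢♠♧♧·♠♧█
??♧♠█·♧·██

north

?????????█
?????????█
?????????█
???♧♠♠██?█
???·♠♢♧♧?█
??♠♧♢★♠··█
??·█♢♧♧♧♠█
??█··♧♧█♧█
??·♠♧♧♧█·█
??♢♠♧♧·♠♧█

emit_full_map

?♧♠♠██?
?·♠♢♧♧?
♠♧♢★♠··
·█♢♧♧♧♠
█··♧♧█♧
·♠♧♧♧█·
♢♠♧♧·♠♧
♧♠█·♧·█
█·█♧█??

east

????????██
????????██
????????██
??♧♠♠██♧██
??·♠♢♧♧♠██
?♠♧♢♧★··██
?·█♢♧♧♧♠██
?█··♧♧█♧██
?·♠♧♧♧█·██
?♢♠♧♧·♠♧██

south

????????██
????????██
??♧♠♠██♧██
??·♠♢♧♧♠██
?♠♧♢♧♠··██
?·█♢♧★♧♠██
?█··♧♧█♧██
?·♠♧♧♧█·██
?♢♠♧♧·♠♧██
?♧♠█·♧·███

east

???????███
???????███
?♧♠♠██♧███
?·♠♢♧♧♠███
♠♧♢♧♠··███
·█♢♧♧★♠███
█··♧♧█♧███
·♠♧♧♧█·███
♢♠♧♧·♠♧███
♧♠█·♧·████

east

??????████
??????████
♧♠♠██♧████
·♠♢♧♧♠████
♧♢♧♠··████
█♢♧♧♧★████
··♧♧█♧████
♠♧♧♧█·████
♠♧♧·♠♧████
♠█·♧·█████

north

??????████
??????████
??????████
♧♠♠██♧████
·♠♢♧♧♠████
♧♢♧♠·★████
█♢♧♧♧♠████
··♧♧█♧████
♠♧♧♧█·████
♠♧♧·♠♧████

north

??????████
??????████
??????████
???♧♠♧████
♧♠♠██♧████
·♠♢♧♧★████
♧♢♧♠··████
█♢♧♧♧♠████
··♧♧█♧████
♠♧♧♧█·████

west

???????███
???????███
???????███
???♢♧♠♧███
?♧♠♠██♧███
?·♠♢♧★♠███
♠♧♢♧♠··███
·█♢♧♧♧♠███
█··♧♧█♧███
·♠♧♧♧█·███

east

??????████
??????████
??????████
??♢♧♠♧████
♧♠♠██♧████
·♠♢♧♧★████
♧♢♧♠··████
█♢♧♧♧♠████
··♧♧█♧████
♠♧♧♧█·████

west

???????███
???????███
???????███
???♢♧♠♧███
?♧♠♠██♧███
?·♠♢♧★♠███
♠♧♢♧♠··███
·█♢♧♧♧♠███
█··♧♧█♧███
·♠♧♧♧█·███

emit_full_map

???♢♧♠♧
?♧♠♠██♧
?·♠♢♧★♠
♠♧♢♧♠··
·█♢♧♧♧♠
█··♧♧█♧
·♠♧♧♧█·
♢♠♧♧·♠♧
♧♠█·♧·█
█·█♧█??


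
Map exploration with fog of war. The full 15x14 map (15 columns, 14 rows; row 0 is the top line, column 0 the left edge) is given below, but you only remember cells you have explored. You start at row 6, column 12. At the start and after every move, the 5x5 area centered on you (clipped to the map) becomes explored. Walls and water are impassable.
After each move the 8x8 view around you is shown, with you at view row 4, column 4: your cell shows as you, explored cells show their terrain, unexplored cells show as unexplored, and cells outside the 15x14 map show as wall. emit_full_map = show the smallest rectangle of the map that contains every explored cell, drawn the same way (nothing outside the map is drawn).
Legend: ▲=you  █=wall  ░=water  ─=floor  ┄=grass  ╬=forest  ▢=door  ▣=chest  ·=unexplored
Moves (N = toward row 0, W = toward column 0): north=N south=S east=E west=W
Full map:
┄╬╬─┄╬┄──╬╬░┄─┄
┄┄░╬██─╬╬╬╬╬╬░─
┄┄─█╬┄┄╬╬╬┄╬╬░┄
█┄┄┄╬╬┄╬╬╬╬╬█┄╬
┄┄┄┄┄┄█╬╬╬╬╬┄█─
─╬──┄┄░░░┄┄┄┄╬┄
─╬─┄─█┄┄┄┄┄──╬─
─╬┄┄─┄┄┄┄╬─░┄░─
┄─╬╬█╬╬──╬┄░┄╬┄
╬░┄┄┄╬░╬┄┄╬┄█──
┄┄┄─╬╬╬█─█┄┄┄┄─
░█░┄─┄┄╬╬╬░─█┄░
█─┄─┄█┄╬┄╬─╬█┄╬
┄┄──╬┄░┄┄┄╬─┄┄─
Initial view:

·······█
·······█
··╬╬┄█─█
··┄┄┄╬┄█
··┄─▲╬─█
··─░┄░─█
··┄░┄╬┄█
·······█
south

·······█
··╬╬┄█─█
··┄┄┄╬┄█
··┄──╬─█
··─░▲░─█
··┄░┄╬┄█
··╬┄█──█
·······█

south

··╬╬┄█─█
··┄┄┄╬┄█
··┄──╬─█
··─░┄░─█
··┄░▲╬┄█
··╬┄█──█
··┄┄┄┄─█
·······█

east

·╬╬┄█─██
·┄┄┄╬┄██
·┄──╬─██
·─░┄░─██
·┄░┄▲┄██
·╬┄█──██
·┄┄┄┄─██
······██

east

╬╬┄█─███
┄┄┄╬┄███
┄──╬─███
─░┄░─███
┄░┄╬▲███
╬┄█──███
┄┄┄┄─███
·····███

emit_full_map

╬╬┄█─
┄┄┄╬┄
┄──╬─
─░┄░─
┄░┄╬▲
╬┄█──
┄┄┄┄─

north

·····███
╬╬┄█─███
┄┄┄╬┄███
┄──╬─███
─░┄░▲███
┄░┄╬┄███
╬┄█──███
┄┄┄┄─███

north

·····███
·····███
╬╬┄█─███
┄┄┄╬┄███
┄──╬▲███
─░┄░─███
┄░┄╬┄███
╬┄█──███

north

·····███
·····███
··█┄╬███
╬╬┄█─███
┄┄┄╬▲███
┄──╬─███
─░┄░─███
┄░┄╬┄███

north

·····███
·····███
··╬░┄███
··█┄╬███
╬╬┄█▲███
┄┄┄╬┄███
┄──╬─███
─░┄░─███

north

████████
·····███
··╬░─███
··╬░┄███
··█┄▲███
╬╬┄█─███
┄┄┄╬┄███
┄──╬─███

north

████████
████████
··┄─┄███
··╬░─███
··╬░▲███
··█┄╬███
╬╬┄█─███
┄┄┄╬┄███

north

████████
████████
████████
··┄─┄███
··╬░▲███
··╬░┄███
··█┄╬███
╬╬┄█─███

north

████████
████████
████████
████████
··┄─▲███
··╬░─███
··╬░┄███
··█┄╬███

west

████████
████████
████████
████████
··░┄▲┄██
··╬╬░─██
··╬╬░┄██
···█┄╬██

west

████████
████████
████████
████████
··╬░▲─┄█
··╬╬╬░─█
··┄╬╬░┄█
····█┄╬█

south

████████
████████
████████
··╬░┄─┄█
··╬╬▲░─█
··┄╬╬░┄█
··╬╬█┄╬█
··╬╬┄█─█

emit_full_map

╬░┄─┄
╬╬▲░─
┄╬╬░┄
╬╬█┄╬
╬╬┄█─
┄┄┄╬┄
┄──╬─
─░┄░─
┄░┄╬┄
╬┄█──
┄┄┄┄─


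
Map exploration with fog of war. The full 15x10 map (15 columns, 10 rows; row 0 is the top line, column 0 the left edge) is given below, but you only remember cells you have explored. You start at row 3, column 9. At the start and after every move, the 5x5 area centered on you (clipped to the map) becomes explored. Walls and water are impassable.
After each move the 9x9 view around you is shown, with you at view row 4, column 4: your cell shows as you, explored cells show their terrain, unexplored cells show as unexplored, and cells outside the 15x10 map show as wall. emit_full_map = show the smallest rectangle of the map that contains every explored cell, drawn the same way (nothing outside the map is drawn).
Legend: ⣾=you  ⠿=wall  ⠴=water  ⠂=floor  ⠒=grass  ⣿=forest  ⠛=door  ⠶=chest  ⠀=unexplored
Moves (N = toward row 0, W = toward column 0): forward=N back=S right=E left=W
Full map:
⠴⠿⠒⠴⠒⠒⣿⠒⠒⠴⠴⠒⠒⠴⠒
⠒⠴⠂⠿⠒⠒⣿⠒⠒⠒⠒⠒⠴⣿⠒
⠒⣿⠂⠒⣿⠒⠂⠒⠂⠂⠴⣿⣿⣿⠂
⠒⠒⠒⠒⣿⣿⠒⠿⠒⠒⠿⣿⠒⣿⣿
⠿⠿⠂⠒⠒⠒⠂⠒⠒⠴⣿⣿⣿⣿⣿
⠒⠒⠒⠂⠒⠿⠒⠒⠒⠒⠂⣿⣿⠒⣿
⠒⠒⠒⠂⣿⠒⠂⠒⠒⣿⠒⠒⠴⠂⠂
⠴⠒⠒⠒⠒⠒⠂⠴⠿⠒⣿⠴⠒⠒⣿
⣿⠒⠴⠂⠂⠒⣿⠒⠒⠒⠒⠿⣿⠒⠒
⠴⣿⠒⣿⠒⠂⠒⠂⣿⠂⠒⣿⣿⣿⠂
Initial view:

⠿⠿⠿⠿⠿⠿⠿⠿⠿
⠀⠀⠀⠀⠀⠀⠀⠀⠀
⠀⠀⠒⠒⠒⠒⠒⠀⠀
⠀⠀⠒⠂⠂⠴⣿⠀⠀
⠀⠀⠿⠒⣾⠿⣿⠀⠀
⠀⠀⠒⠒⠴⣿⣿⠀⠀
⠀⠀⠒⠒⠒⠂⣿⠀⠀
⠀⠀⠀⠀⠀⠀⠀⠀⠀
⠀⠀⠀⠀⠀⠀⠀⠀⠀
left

⠿⠿⠿⠿⠿⠿⠿⠿⠿
⠀⠀⠀⠀⠀⠀⠀⠀⠀
⠀⠀⣿⠒⠒⠒⠒⠒⠀
⠀⠀⠂⠒⠂⠂⠴⣿⠀
⠀⠀⠒⠿⣾⠒⠿⣿⠀
⠀⠀⠂⠒⠒⠴⣿⣿⠀
⠀⠀⠒⠒⠒⠒⠂⣿⠀
⠀⠀⠀⠀⠀⠀⠀⠀⠀
⠀⠀⠀⠀⠀⠀⠀⠀⠀

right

⠿⠿⠿⠿⠿⠿⠿⠿⠿
⠀⠀⠀⠀⠀⠀⠀⠀⠀
⠀⣿⠒⠒⠒⠒⠒⠀⠀
⠀⠂⠒⠂⠂⠴⣿⠀⠀
⠀⠒⠿⠒⣾⠿⣿⠀⠀
⠀⠂⠒⠒⠴⣿⣿⠀⠀
⠀⠒⠒⠒⠒⠂⣿⠀⠀
⠀⠀⠀⠀⠀⠀⠀⠀⠀
⠀⠀⠀⠀⠀⠀⠀⠀⠀

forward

⠿⠿⠿⠿⠿⠿⠿⠿⠿
⠿⠿⠿⠿⠿⠿⠿⠿⠿
⠀⠀⠒⠒⠴⠴⠒⠀⠀
⠀⣿⠒⠒⠒⠒⠒⠀⠀
⠀⠂⠒⠂⣾⠴⣿⠀⠀
⠀⠒⠿⠒⠒⠿⣿⠀⠀
⠀⠂⠒⠒⠴⣿⣿⠀⠀
⠀⠒⠒⠒⠒⠂⣿⠀⠀
⠀⠀⠀⠀⠀⠀⠀⠀⠀

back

⠿⠿⠿⠿⠿⠿⠿⠿⠿
⠀⠀⠒⠒⠴⠴⠒⠀⠀
⠀⣿⠒⠒⠒⠒⠒⠀⠀
⠀⠂⠒⠂⠂⠴⣿⠀⠀
⠀⠒⠿⠒⣾⠿⣿⠀⠀
⠀⠂⠒⠒⠴⣿⣿⠀⠀
⠀⠒⠒⠒⠒⠂⣿⠀⠀
⠀⠀⠀⠀⠀⠀⠀⠀⠀
⠀⠀⠀⠀⠀⠀⠀⠀⠀

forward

⠿⠿⠿⠿⠿⠿⠿⠿⠿
⠿⠿⠿⠿⠿⠿⠿⠿⠿
⠀⠀⠒⠒⠴⠴⠒⠀⠀
⠀⣿⠒⠒⠒⠒⠒⠀⠀
⠀⠂⠒⠂⣾⠴⣿⠀⠀
⠀⠒⠿⠒⠒⠿⣿⠀⠀
⠀⠂⠒⠒⠴⣿⣿⠀⠀
⠀⠒⠒⠒⠒⠂⣿⠀⠀
⠀⠀⠀⠀⠀⠀⠀⠀⠀

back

⠿⠿⠿⠿⠿⠿⠿⠿⠿
⠀⠀⠒⠒⠴⠴⠒⠀⠀
⠀⣿⠒⠒⠒⠒⠒⠀⠀
⠀⠂⠒⠂⠂⠴⣿⠀⠀
⠀⠒⠿⠒⣾⠿⣿⠀⠀
⠀⠂⠒⠒⠴⣿⣿⠀⠀
⠀⠒⠒⠒⠒⠂⣿⠀⠀
⠀⠀⠀⠀⠀⠀⠀⠀⠀
⠀⠀⠀⠀⠀⠀⠀⠀⠀


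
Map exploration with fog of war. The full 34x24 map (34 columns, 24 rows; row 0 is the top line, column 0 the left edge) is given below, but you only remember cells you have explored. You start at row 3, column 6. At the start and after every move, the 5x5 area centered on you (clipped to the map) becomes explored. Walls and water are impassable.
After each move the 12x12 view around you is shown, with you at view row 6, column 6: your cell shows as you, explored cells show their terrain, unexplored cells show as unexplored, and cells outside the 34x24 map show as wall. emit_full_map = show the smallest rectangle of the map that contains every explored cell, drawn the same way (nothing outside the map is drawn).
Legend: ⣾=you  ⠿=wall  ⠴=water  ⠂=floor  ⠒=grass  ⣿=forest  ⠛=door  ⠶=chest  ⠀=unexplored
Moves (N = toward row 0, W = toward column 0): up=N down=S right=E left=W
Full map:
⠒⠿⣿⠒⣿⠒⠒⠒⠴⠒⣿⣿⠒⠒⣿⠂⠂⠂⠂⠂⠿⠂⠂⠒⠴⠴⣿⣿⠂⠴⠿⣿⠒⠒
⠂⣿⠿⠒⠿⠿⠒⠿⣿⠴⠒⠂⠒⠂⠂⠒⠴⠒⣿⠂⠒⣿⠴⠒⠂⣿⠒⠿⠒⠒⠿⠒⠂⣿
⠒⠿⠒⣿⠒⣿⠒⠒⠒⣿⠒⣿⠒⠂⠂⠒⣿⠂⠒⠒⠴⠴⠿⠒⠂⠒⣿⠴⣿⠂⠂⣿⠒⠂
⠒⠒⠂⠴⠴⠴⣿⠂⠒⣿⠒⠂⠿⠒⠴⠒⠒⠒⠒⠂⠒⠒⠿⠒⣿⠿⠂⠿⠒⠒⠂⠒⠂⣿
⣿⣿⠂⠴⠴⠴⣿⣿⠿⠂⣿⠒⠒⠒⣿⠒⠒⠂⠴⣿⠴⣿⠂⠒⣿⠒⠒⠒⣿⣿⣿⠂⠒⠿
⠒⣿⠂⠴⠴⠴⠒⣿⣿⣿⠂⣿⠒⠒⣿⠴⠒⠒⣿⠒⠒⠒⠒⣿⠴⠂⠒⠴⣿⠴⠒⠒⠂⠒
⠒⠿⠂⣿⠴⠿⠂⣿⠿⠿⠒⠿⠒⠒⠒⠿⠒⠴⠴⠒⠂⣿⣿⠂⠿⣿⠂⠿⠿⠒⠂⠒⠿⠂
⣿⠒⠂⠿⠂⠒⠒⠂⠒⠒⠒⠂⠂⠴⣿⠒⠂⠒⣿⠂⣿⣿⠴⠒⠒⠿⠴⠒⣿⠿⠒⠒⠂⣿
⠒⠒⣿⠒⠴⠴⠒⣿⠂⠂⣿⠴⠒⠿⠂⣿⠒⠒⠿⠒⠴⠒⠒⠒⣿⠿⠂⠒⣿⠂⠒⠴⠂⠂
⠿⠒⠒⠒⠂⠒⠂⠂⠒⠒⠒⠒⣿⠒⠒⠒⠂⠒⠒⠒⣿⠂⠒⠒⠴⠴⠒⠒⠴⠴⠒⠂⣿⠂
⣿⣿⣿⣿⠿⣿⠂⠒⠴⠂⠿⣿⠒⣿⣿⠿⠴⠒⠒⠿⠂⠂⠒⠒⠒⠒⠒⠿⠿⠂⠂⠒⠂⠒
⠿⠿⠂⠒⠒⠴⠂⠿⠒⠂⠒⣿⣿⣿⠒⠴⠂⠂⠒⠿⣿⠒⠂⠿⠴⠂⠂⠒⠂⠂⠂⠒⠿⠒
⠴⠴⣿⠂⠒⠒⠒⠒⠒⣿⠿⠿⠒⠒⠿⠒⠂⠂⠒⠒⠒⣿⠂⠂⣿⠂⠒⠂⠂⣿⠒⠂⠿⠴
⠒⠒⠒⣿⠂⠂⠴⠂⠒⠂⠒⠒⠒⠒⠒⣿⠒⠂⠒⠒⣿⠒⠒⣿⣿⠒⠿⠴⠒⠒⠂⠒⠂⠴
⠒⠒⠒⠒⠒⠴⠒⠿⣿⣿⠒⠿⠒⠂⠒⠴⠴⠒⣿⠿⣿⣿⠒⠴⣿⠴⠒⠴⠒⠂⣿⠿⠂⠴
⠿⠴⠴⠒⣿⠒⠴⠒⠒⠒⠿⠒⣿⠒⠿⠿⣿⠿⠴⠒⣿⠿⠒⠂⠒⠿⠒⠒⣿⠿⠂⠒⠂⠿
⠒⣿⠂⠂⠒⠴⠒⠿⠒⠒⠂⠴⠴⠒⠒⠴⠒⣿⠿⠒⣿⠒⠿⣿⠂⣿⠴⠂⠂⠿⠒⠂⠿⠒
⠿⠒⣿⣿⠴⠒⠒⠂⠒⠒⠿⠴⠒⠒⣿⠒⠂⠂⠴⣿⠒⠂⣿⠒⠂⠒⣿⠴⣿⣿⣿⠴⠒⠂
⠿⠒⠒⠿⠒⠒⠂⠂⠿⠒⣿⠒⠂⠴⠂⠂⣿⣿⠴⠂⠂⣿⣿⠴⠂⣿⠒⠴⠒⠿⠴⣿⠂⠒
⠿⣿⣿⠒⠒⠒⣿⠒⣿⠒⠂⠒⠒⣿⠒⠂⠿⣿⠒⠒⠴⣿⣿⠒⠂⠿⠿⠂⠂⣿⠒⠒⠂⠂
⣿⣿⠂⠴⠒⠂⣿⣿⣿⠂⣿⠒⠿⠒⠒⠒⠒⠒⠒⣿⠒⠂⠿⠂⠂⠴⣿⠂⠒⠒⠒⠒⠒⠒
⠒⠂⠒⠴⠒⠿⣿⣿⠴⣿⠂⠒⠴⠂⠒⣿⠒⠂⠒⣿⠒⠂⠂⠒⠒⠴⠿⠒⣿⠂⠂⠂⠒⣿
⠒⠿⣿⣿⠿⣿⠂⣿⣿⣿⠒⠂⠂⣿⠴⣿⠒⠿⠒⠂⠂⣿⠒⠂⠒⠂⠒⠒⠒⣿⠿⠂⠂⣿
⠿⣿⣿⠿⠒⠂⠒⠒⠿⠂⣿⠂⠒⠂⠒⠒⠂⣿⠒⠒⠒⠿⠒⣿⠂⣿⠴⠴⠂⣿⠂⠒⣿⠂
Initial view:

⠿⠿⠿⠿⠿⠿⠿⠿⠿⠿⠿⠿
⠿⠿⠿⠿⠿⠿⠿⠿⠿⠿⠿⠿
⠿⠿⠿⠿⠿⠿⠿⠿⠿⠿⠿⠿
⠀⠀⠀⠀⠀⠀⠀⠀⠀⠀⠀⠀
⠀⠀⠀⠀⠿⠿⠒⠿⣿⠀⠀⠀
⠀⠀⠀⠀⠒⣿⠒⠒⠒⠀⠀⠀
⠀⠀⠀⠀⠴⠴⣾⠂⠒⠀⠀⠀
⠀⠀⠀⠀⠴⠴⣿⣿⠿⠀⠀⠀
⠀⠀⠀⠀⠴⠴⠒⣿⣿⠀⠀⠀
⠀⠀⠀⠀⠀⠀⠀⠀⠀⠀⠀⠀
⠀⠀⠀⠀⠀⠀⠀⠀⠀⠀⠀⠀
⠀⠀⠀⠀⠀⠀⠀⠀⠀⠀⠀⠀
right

⠿⠿⠿⠿⠿⠿⠿⠿⠿⠿⠿⠿
⠿⠿⠿⠿⠿⠿⠿⠿⠿⠿⠿⠿
⠿⠿⠿⠿⠿⠿⠿⠿⠿⠿⠿⠿
⠀⠀⠀⠀⠀⠀⠀⠀⠀⠀⠀⠀
⠀⠀⠀⠿⠿⠒⠿⣿⠴⠀⠀⠀
⠀⠀⠀⠒⣿⠒⠒⠒⣿⠀⠀⠀
⠀⠀⠀⠴⠴⣿⣾⠒⣿⠀⠀⠀
⠀⠀⠀⠴⠴⣿⣿⠿⠂⠀⠀⠀
⠀⠀⠀⠴⠴⠒⣿⣿⣿⠀⠀⠀
⠀⠀⠀⠀⠀⠀⠀⠀⠀⠀⠀⠀
⠀⠀⠀⠀⠀⠀⠀⠀⠀⠀⠀⠀
⠀⠀⠀⠀⠀⠀⠀⠀⠀⠀⠀⠀

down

⠿⠿⠿⠿⠿⠿⠿⠿⠿⠿⠿⠿
⠿⠿⠿⠿⠿⠿⠿⠿⠿⠿⠿⠿
⠀⠀⠀⠀⠀⠀⠀⠀⠀⠀⠀⠀
⠀⠀⠀⠿⠿⠒⠿⣿⠴⠀⠀⠀
⠀⠀⠀⠒⣿⠒⠒⠒⣿⠀⠀⠀
⠀⠀⠀⠴⠴⣿⠂⠒⣿⠀⠀⠀
⠀⠀⠀⠴⠴⣿⣾⠿⠂⠀⠀⠀
⠀⠀⠀⠴⠴⠒⣿⣿⣿⠀⠀⠀
⠀⠀⠀⠀⠿⠂⣿⠿⠿⠀⠀⠀
⠀⠀⠀⠀⠀⠀⠀⠀⠀⠀⠀⠀
⠀⠀⠀⠀⠀⠀⠀⠀⠀⠀⠀⠀
⠀⠀⠀⠀⠀⠀⠀⠀⠀⠀⠀⠀

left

⠿⠿⠿⠿⠿⠿⠿⠿⠿⠿⠿⠿
⠿⠿⠿⠿⠿⠿⠿⠿⠿⠿⠿⠿
⠀⠀⠀⠀⠀⠀⠀⠀⠀⠀⠀⠀
⠀⠀⠀⠀⠿⠿⠒⠿⣿⠴⠀⠀
⠀⠀⠀⠀⠒⣿⠒⠒⠒⣿⠀⠀
⠀⠀⠀⠀⠴⠴⣿⠂⠒⣿⠀⠀
⠀⠀⠀⠀⠴⠴⣾⣿⠿⠂⠀⠀
⠀⠀⠀⠀⠴⠴⠒⣿⣿⣿⠀⠀
⠀⠀⠀⠀⠴⠿⠂⣿⠿⠿⠀⠀
⠀⠀⠀⠀⠀⠀⠀⠀⠀⠀⠀⠀
⠀⠀⠀⠀⠀⠀⠀⠀⠀⠀⠀⠀
⠀⠀⠀⠀⠀⠀⠀⠀⠀⠀⠀⠀

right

⠿⠿⠿⠿⠿⠿⠿⠿⠿⠿⠿⠿
⠿⠿⠿⠿⠿⠿⠿⠿⠿⠿⠿⠿
⠀⠀⠀⠀⠀⠀⠀⠀⠀⠀⠀⠀
⠀⠀⠀⠿⠿⠒⠿⣿⠴⠀⠀⠀
⠀⠀⠀⠒⣿⠒⠒⠒⣿⠀⠀⠀
⠀⠀⠀⠴⠴⣿⠂⠒⣿⠀⠀⠀
⠀⠀⠀⠴⠴⣿⣾⠿⠂⠀⠀⠀
⠀⠀⠀⠴⠴⠒⣿⣿⣿⠀⠀⠀
⠀⠀⠀⠴⠿⠂⣿⠿⠿⠀⠀⠀
⠀⠀⠀⠀⠀⠀⠀⠀⠀⠀⠀⠀
⠀⠀⠀⠀⠀⠀⠀⠀⠀⠀⠀⠀
⠀⠀⠀⠀⠀⠀⠀⠀⠀⠀⠀⠀

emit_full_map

⠿⠿⠒⠿⣿⠴
⠒⣿⠒⠒⠒⣿
⠴⠴⣿⠂⠒⣿
⠴⠴⣿⣾⠿⠂
⠴⠴⠒⣿⣿⣿
⠴⠿⠂⣿⠿⠿

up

⠿⠿⠿⠿⠿⠿⠿⠿⠿⠿⠿⠿
⠿⠿⠿⠿⠿⠿⠿⠿⠿⠿⠿⠿
⠿⠿⠿⠿⠿⠿⠿⠿⠿⠿⠿⠿
⠀⠀⠀⠀⠀⠀⠀⠀⠀⠀⠀⠀
⠀⠀⠀⠿⠿⠒⠿⣿⠴⠀⠀⠀
⠀⠀⠀⠒⣿⠒⠒⠒⣿⠀⠀⠀
⠀⠀⠀⠴⠴⣿⣾⠒⣿⠀⠀⠀
⠀⠀⠀⠴⠴⣿⣿⠿⠂⠀⠀⠀
⠀⠀⠀⠴⠴⠒⣿⣿⣿⠀⠀⠀
⠀⠀⠀⠴⠿⠂⣿⠿⠿⠀⠀⠀
⠀⠀⠀⠀⠀⠀⠀⠀⠀⠀⠀⠀
⠀⠀⠀⠀⠀⠀⠀⠀⠀⠀⠀⠀

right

⠿⠿⠿⠿⠿⠿⠿⠿⠿⠿⠿⠿
⠿⠿⠿⠿⠿⠿⠿⠿⠿⠿⠿⠿
⠿⠿⠿⠿⠿⠿⠿⠿⠿⠿⠿⠿
⠀⠀⠀⠀⠀⠀⠀⠀⠀⠀⠀⠀
⠀⠀⠿⠿⠒⠿⣿⠴⠒⠀⠀⠀
⠀⠀⠒⣿⠒⠒⠒⣿⠒⠀⠀⠀
⠀⠀⠴⠴⣿⠂⣾⣿⠒⠀⠀⠀
⠀⠀⠴⠴⣿⣿⠿⠂⣿⠀⠀⠀
⠀⠀⠴⠴⠒⣿⣿⣿⠂⠀⠀⠀
⠀⠀⠴⠿⠂⣿⠿⠿⠀⠀⠀⠀
⠀⠀⠀⠀⠀⠀⠀⠀⠀⠀⠀⠀
⠀⠀⠀⠀⠀⠀⠀⠀⠀⠀⠀⠀

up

⠿⠿⠿⠿⠿⠿⠿⠿⠿⠿⠿⠿
⠿⠿⠿⠿⠿⠿⠿⠿⠿⠿⠿⠿
⠿⠿⠿⠿⠿⠿⠿⠿⠿⠿⠿⠿
⠿⠿⠿⠿⠿⠿⠿⠿⠿⠿⠿⠿
⠀⠀⠀⠀⠒⠒⠴⠒⣿⠀⠀⠀
⠀⠀⠿⠿⠒⠿⣿⠴⠒⠀⠀⠀
⠀⠀⠒⣿⠒⠒⣾⣿⠒⠀⠀⠀
⠀⠀⠴⠴⣿⠂⠒⣿⠒⠀⠀⠀
⠀⠀⠴⠴⣿⣿⠿⠂⣿⠀⠀⠀
⠀⠀⠴⠴⠒⣿⣿⣿⠂⠀⠀⠀
⠀⠀⠴⠿⠂⣿⠿⠿⠀⠀⠀⠀
⠀⠀⠀⠀⠀⠀⠀⠀⠀⠀⠀⠀

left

⠿⠿⠿⠿⠿⠿⠿⠿⠿⠿⠿⠿
⠿⠿⠿⠿⠿⠿⠿⠿⠿⠿⠿⠿
⠿⠿⠿⠿⠿⠿⠿⠿⠿⠿⠿⠿
⠿⠿⠿⠿⠿⠿⠿⠿⠿⠿⠿⠿
⠀⠀⠀⠀⠒⠒⠒⠴⠒⣿⠀⠀
⠀⠀⠀⠿⠿⠒⠿⣿⠴⠒⠀⠀
⠀⠀⠀⠒⣿⠒⣾⠒⣿⠒⠀⠀
⠀⠀⠀⠴⠴⣿⠂⠒⣿⠒⠀⠀
⠀⠀⠀⠴⠴⣿⣿⠿⠂⣿⠀⠀
⠀⠀⠀⠴⠴⠒⣿⣿⣿⠂⠀⠀
⠀⠀⠀⠴⠿⠂⣿⠿⠿⠀⠀⠀
⠀⠀⠀⠀⠀⠀⠀⠀⠀⠀⠀⠀

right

⠿⠿⠿⠿⠿⠿⠿⠿⠿⠿⠿⠿
⠿⠿⠿⠿⠿⠿⠿⠿⠿⠿⠿⠿
⠿⠿⠿⠿⠿⠿⠿⠿⠿⠿⠿⠿
⠿⠿⠿⠿⠿⠿⠿⠿⠿⠿⠿⠿
⠀⠀⠀⠒⠒⠒⠴⠒⣿⠀⠀⠀
⠀⠀⠿⠿⠒⠿⣿⠴⠒⠀⠀⠀
⠀⠀⠒⣿⠒⠒⣾⣿⠒⠀⠀⠀
⠀⠀⠴⠴⣿⠂⠒⣿⠒⠀⠀⠀
⠀⠀⠴⠴⣿⣿⠿⠂⣿⠀⠀⠀
⠀⠀⠴⠴⠒⣿⣿⣿⠂⠀⠀⠀
⠀⠀⠴⠿⠂⣿⠿⠿⠀⠀⠀⠀
⠀⠀⠀⠀⠀⠀⠀⠀⠀⠀⠀⠀

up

⠿⠿⠿⠿⠿⠿⠿⠿⠿⠿⠿⠿
⠿⠿⠿⠿⠿⠿⠿⠿⠿⠿⠿⠿
⠿⠿⠿⠿⠿⠿⠿⠿⠿⠿⠿⠿
⠿⠿⠿⠿⠿⠿⠿⠿⠿⠿⠿⠿
⠿⠿⠿⠿⠿⠿⠿⠿⠿⠿⠿⠿
⠀⠀⠀⠒⠒⠒⠴⠒⣿⠀⠀⠀
⠀⠀⠿⠿⠒⠿⣾⠴⠒⠀⠀⠀
⠀⠀⠒⣿⠒⠒⠒⣿⠒⠀⠀⠀
⠀⠀⠴⠴⣿⠂⠒⣿⠒⠀⠀⠀
⠀⠀⠴⠴⣿⣿⠿⠂⣿⠀⠀⠀
⠀⠀⠴⠴⠒⣿⣿⣿⠂⠀⠀⠀
⠀⠀⠴⠿⠂⣿⠿⠿⠀⠀⠀⠀

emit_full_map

⠀⠒⠒⠒⠴⠒⣿
⠿⠿⠒⠿⣾⠴⠒
⠒⣿⠒⠒⠒⣿⠒
⠴⠴⣿⠂⠒⣿⠒
⠴⠴⣿⣿⠿⠂⣿
⠴⠴⠒⣿⣿⣿⠂
⠴⠿⠂⣿⠿⠿⠀

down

⠿⠿⠿⠿⠿⠿⠿⠿⠿⠿⠿⠿
⠿⠿⠿⠿⠿⠿⠿⠿⠿⠿⠿⠿
⠿⠿⠿⠿⠿⠿⠿⠿⠿⠿⠿⠿
⠿⠿⠿⠿⠿⠿⠿⠿⠿⠿⠿⠿
⠀⠀⠀⠒⠒⠒⠴⠒⣿⠀⠀⠀
⠀⠀⠿⠿⠒⠿⣿⠴⠒⠀⠀⠀
⠀⠀⠒⣿⠒⠒⣾⣿⠒⠀⠀⠀
⠀⠀⠴⠴⣿⠂⠒⣿⠒⠀⠀⠀
⠀⠀⠴⠴⣿⣿⠿⠂⣿⠀⠀⠀
⠀⠀⠴⠴⠒⣿⣿⣿⠂⠀⠀⠀
⠀⠀⠴⠿⠂⣿⠿⠿⠀⠀⠀⠀
⠀⠀⠀⠀⠀⠀⠀⠀⠀⠀⠀⠀

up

⠿⠿⠿⠿⠿⠿⠿⠿⠿⠿⠿⠿
⠿⠿⠿⠿⠿⠿⠿⠿⠿⠿⠿⠿
⠿⠿⠿⠿⠿⠿⠿⠿⠿⠿⠿⠿
⠿⠿⠿⠿⠿⠿⠿⠿⠿⠿⠿⠿
⠿⠿⠿⠿⠿⠿⠿⠿⠿⠿⠿⠿
⠀⠀⠀⠒⠒⠒⠴⠒⣿⠀⠀⠀
⠀⠀⠿⠿⠒⠿⣾⠴⠒⠀⠀⠀
⠀⠀⠒⣿⠒⠒⠒⣿⠒⠀⠀⠀
⠀⠀⠴⠴⣿⠂⠒⣿⠒⠀⠀⠀
⠀⠀⠴⠴⣿⣿⠿⠂⣿⠀⠀⠀
⠀⠀⠴⠴⠒⣿⣿⣿⠂⠀⠀⠀
⠀⠀⠴⠿⠂⣿⠿⠿⠀⠀⠀⠀


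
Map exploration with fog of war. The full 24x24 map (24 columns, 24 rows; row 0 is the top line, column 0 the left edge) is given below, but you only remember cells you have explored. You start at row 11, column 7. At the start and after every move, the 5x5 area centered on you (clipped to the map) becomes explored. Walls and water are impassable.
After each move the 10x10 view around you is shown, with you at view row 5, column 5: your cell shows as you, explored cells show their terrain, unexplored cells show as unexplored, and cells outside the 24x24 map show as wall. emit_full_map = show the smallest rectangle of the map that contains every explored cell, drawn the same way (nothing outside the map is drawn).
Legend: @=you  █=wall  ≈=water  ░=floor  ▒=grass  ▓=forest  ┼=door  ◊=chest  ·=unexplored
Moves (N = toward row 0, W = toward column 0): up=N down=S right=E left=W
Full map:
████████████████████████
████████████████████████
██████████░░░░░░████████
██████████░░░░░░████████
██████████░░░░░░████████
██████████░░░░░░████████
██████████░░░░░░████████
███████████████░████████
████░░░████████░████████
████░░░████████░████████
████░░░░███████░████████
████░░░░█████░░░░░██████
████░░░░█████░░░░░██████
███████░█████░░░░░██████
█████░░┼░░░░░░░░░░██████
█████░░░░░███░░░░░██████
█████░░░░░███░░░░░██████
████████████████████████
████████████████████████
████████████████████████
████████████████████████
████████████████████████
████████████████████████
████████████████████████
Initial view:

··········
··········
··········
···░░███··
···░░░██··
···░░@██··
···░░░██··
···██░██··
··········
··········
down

··········
··········
···░░███··
···░░░██··
···░░░██··
···░░@██··
···██░██··
···░░┼░░··
··········
··········

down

··········
···░░███··
···░░░██··
···░░░██··
···░░░██··
···██@██··
···░░┼░░··
···░░░░░··
··········
··········

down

···░░███··
···░░░██··
···░░░██··
···░░░██··
···██░██··
···░░@░░··
···░░░░░··
···░░░░░··
··········
··········

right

··░░███···
··░░░██···
··░░░██···
··░░░███··
··██░███··
··░░┼@░░··
··░░░░░█··
··░░░░░█··
··········
··········

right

·░░███····
·░░░██····
·░░░██····
·░░░████··
·██░████··
·░░┼░@░░··
·░░░░░██··
·░░░░░██··
··········
··········

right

░░███·····
░░░██·····
░░░██·····
░░░█████··
██░█████··
░░┼░░@░░··
░░░░░███··
░░░░░███··
··········
··········

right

░███······
░░██······
░░██······
░░█████░··
█░█████░··
░┼░░░@░░··
░░░░███░··
░░░░███░··
··········
··········

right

███·······
░██·······
░██·······
░█████░░··
░█████░░··
┼░░░░@░░··
░░░███░░··
░░░███░░··
··········
··········

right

██········
██········
██········
█████░░░··
█████░░░··
░░░░░@░░··
░░███░░░··
░░███░░░··
··········
··········

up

··········
██········
██········
██·██░░░··
█████░░░··
█████@░░··
░░░░░░░░··
░░███░░░··
░░███░░░··
··········

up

··········
··········
██········
██·████░··
██·██░░░··
█████@░░··
█████░░░··
░░░░░░░░··
░░███░░░··
░░███░░░··

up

··········
··········
··········
██·████░··
██·████░··
██·██@░░··
█████░░░··
█████░░░··
░░░░░░░░··
░░███░░░··

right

··········
··········
··········
█·████░█··
█·████░█··
█·██░@░░··
████░░░░··
████░░░░··
░░░░░░░···
░███░░░···

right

··········
··········
··········
·████░██··
·████░██··
·██░░@░░··
███░░░░░··
███░░░░░··
░░░░░░····
███░░░····

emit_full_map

░░███·████░██
░░░██·████░██
░░░██·██░░@░░
░░░█████░░░░░
██░█████░░░░░
░░┼░░░░░░░░··
░░░░░███░░░··
░░░░░███░░░··

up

··········
··········
··········
···██░██··
·████░██··
·████@██··
·██░░░░░··
███░░░░░··
███░░░░░··
░░░░░░····

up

··········
··········
··········
···██░██··
···██░██··
·████@██··
·████░██··
·██░░░░░··
███░░░░░··
███░░░░░··

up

··········
··········
··········
···░░░██··
···██░██··
···██@██··
·████░██··
·████░██··
·██░░░░░··
███░░░░░··

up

··········
··········
··········
···░░░██··
···░░░██··
···██@██··
···██░██··
·████░██··
·████░██··
·██░░░░░··

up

··········
··········
··········
···░░░██··
···░░░██··
···░░@██··
···██░██··
···██░██··
·████░██··
·████░██··

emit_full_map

········░░░██
········░░░██
········░░@██
········██░██
········██░██
░░███·████░██
░░░██·████░██
░░░██·██░░░░░
░░░█████░░░░░
██░█████░░░░░
░░┼░░░░░░░░··
░░░░░███░░░··
░░░░░███░░░··
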